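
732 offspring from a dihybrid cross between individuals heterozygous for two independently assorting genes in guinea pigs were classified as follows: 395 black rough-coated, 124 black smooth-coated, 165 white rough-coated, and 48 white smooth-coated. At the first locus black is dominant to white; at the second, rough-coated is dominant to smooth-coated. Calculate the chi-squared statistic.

7.682

A dihybrid F₂ with independent assortment and complete dominance at both loci gives a 9:3:3:1 phenotypic ratio.
The 9:3:3:1 ratio has 16 parts, so with N = 732 the expected counts are:
  black rough-coated: 732 × 9/16 = 411.75
  black smooth-coated: 732 × 3/16 = 137.25
  white rough-coated: 732 × 3/16 = 137.25
  white smooth-coated: 732 × 1/16 = 45.75
χ² = Σ (O − E)² / E
  black rough-coated: (395 − 411.75)² / 411.75 = 0.6814
  black smooth-coated: (124 − 137.25)² / 137.25 = 1.2791
  white rough-coated: (165 − 137.25)² / 137.25 = 5.6107
  white smooth-coated: (48 − 45.75)² / 45.75 = 0.1107
χ² = 0.6814 + 1.2791 + 5.6107 + 0.1107 = 7.6819 ≈ 7.682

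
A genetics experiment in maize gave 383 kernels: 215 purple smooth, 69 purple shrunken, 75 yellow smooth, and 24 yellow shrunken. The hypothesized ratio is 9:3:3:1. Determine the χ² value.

0.253

The 9:3:3:1 ratio has 16 parts, so with N = 383 the expected counts are:
  purple smooth: 383 × 9/16 = 215.4375
  purple shrunken: 383 × 3/16 = 71.8125
  yellow smooth: 383 × 3/16 = 71.8125
  yellow shrunken: 383 × 1/16 = 23.9375
χ² = Σ (O − E)² / E
  purple smooth: (215 − 215.4375)² / 215.4375 = 0.0009
  purple shrunken: (69 − 71.8125)² / 71.8125 = 0.1102
  yellow smooth: (75 − 71.8125)² / 71.8125 = 0.1415
  yellow shrunken: (24 − 23.9375)² / 23.9375 = 0.0002
χ² = 0.0009 + 0.1102 + 0.1415 + 0.0002 = 0.2528 ≈ 0.253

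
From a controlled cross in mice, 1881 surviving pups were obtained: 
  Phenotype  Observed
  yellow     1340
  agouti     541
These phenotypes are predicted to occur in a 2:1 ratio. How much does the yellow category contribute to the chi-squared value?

The 2:1 ratio has 3 parts, so with N = 1881 the expected counts are:
  yellow: 1881 × 2/3 = 1254
  agouti: 1881 × 1/3 = 627
Contribution of yellow: (1340 − 1254)² / 1254 = 5.8979

5.898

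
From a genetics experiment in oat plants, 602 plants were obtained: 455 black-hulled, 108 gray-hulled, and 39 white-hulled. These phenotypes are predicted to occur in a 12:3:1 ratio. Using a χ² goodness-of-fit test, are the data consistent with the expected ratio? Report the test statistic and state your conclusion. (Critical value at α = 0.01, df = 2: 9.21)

Expected counts for N = 602 under a 12:3:1 ratio (total parts = 16):
  black-hulled: 602 × 12/16 = 451.5
  gray-hulled: 602 × 3/16 = 112.875
  white-hulled: 602 × 1/16 = 37.625
χ² = Σ (O − E)² / E
  black-hulled: (455 − 451.5)² / 451.5 = 0.0271
  gray-hulled: (108 − 112.875)² / 112.875 = 0.2105
  white-hulled: (39 − 37.625)² / 37.625 = 0.0502
χ² = 0.0271 + 0.2105 + 0.0502 = 0.2878 ≈ 0.288
Degrees of freedom = 3 − 1 = 2; critical value at α = 0.01 is 9.21.
Since 0.288 < 9.21, we fail to reject the null hypothesis — the data are consistent with the 12:3:1 ratio.

0.288; consistent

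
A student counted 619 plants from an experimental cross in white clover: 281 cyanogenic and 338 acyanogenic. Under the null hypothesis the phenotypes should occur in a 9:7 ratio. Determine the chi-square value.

29.634

Expected counts for N = 619 under a 9:7 ratio (total parts = 16):
  cyanogenic: 619 × 9/16 = 348.1875
  acyanogenic: 619 × 7/16 = 270.8125
χ² = Σ (O − E)² / E
  cyanogenic: (281 − 348.1875)² / 348.1875 = 12.9647
  acyanogenic: (338 − 270.8125)² / 270.8125 = 16.6690
χ² = 12.9647 + 16.6690 = 29.6337 ≈ 29.634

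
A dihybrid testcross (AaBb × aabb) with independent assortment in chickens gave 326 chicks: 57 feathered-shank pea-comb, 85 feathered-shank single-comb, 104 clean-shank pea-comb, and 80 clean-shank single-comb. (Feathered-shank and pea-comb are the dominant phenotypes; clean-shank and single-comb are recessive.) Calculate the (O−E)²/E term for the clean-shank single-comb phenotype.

0.028

A dihybrid testcross with independent assortment gives a 1:1:1:1 ratio.
Expected counts for N = 326 under a 1:1:1:1 ratio (total parts = 4):
  feathered-shank pea-comb: 326 × 1/4 = 81.5
  feathered-shank single-comb: 326 × 1/4 = 81.5
  clean-shank pea-comb: 326 × 1/4 = 81.5
  clean-shank single-comb: 326 × 1/4 = 81.5
Contribution of clean-shank single-comb: (80 − 81.5)² / 81.5 = 0.0276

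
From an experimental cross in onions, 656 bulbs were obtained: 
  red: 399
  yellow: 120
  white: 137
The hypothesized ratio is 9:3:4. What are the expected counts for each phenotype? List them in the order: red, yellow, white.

369, 123, 164

Expected counts for N = 656 under a 9:3:4 ratio (total parts = 16):
  red: 656 × 9/16 = 369
  yellow: 656 × 3/16 = 123
  white: 656 × 4/16 = 164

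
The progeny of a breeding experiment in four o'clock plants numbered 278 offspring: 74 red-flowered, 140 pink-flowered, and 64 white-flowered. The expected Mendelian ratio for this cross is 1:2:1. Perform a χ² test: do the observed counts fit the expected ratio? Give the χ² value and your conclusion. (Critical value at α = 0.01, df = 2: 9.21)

Expected counts for N = 278 under a 1:2:1 ratio (total parts = 4):
  red-flowered: 278 × 1/4 = 69.5
  pink-flowered: 278 × 2/4 = 139
  white-flowered: 278 × 1/4 = 69.5
χ² = Σ (O − E)² / E
  red-flowered: (74 − 69.5)² / 69.5 = 0.2914
  pink-flowered: (140 − 139)² / 139 = 0.0072
  white-flowered: (64 − 69.5)² / 69.5 = 0.4353
χ² = 0.2914 + 0.0072 + 0.4353 = 0.7339 ≈ 0.734
Degrees of freedom = 3 − 1 = 2; critical value at α = 0.01 is 9.21.
Since 0.734 < 9.21, we fail to reject the null hypothesis — the data are consistent with the 1:2:1 ratio.

0.734; consistent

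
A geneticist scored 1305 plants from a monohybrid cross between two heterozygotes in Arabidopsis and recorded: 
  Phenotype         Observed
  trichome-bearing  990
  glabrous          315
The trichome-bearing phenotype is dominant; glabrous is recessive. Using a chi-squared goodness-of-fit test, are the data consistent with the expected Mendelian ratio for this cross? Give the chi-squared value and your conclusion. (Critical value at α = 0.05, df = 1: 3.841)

0.517; consistent

For a monohybrid cross between heterozygotes with complete dominance, the expected phenotypic ratio is 3:1.
Expected counts for N = 1305 under a 3:1 ratio (total parts = 4):
  trichome-bearing: 1305 × 3/4 = 978.75
  glabrous: 1305 × 1/4 = 326.25
χ² = Σ (O − E)² / E
  trichome-bearing: (990 − 978.75)² / 978.75 = 0.1293
  glabrous: (315 − 326.25)² / 326.25 = 0.3879
χ² = 0.1293 + 0.3879 = 0.5172 ≈ 0.517
Degrees of freedom = 2 − 1 = 1; critical value at α = 0.05 is 3.841.
Since 0.517 < 3.841, we fail to reject the null hypothesis — the data are consistent with the 3:1 ratio.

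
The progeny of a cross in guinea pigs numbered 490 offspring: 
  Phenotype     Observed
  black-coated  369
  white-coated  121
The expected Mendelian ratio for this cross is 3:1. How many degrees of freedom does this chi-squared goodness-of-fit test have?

A goodness-of-fit test with 2 phenotype classes has df = 2 − 1 = 1.

1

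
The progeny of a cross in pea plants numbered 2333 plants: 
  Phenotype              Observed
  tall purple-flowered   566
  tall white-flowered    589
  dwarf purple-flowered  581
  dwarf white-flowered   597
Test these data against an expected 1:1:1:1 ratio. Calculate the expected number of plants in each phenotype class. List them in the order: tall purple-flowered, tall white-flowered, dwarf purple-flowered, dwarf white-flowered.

The 1:1:1:1 ratio has 4 parts, so with N = 2333 the expected counts are:
  tall purple-flowered: 2333 × 1/4 = 583.25
  tall white-flowered: 2333 × 1/4 = 583.25
  dwarf purple-flowered: 2333 × 1/4 = 583.25
  dwarf white-flowered: 2333 × 1/4 = 583.25

583.25, 583.25, 583.25, 583.25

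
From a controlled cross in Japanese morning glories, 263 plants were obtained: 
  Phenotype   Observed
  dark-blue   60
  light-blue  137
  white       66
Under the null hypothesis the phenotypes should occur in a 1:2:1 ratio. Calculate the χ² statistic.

0.734

Total ratio parts = 4. Expected numbers out of 263:
  dark-blue: 263 × 1/4 = 65.75
  light-blue: 263 × 2/4 = 131.5
  white: 263 × 1/4 = 65.75
χ² = Σ (O − E)² / E
  dark-blue: (60 − 65.75)² / 65.75 = 0.5029
  light-blue: (137 − 131.5)² / 131.5 = 0.2300
  white: (66 − 65.75)² / 65.75 = 0.0010
χ² = 0.5029 + 0.2300 + 0.0010 = 0.7339 ≈ 0.734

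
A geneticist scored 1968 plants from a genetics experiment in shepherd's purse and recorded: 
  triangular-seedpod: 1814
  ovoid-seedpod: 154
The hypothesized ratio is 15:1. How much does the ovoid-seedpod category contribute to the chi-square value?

7.813

Under the 15:1 hypothesis (Σ ratio = 16, N = 1968):
  triangular-seedpod: 1968 × 15/16 = 1845
  ovoid-seedpod: 1968 × 1/16 = 123
Contribution of ovoid-seedpod: (154 − 123)² / 123 = 7.8130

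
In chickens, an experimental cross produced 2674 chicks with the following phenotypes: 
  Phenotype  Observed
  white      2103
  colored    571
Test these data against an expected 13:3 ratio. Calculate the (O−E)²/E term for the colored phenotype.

Total ratio parts = 16. Expected numbers out of 2674:
  white: 2674 × 13/16 = 2172.625
  colored: 2674 × 3/16 = 501.375
Contribution of colored: (571 − 501.375)² / 501.375 = 9.6687

9.669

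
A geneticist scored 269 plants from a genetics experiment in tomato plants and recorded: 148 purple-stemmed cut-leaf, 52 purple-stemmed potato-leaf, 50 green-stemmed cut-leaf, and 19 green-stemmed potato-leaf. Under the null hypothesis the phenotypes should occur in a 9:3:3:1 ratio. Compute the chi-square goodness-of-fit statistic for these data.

0.409

The 9:3:3:1 ratio has 16 parts, so with N = 269 the expected counts are:
  purple-stemmed cut-leaf: 269 × 9/16 = 151.3125
  purple-stemmed potato-leaf: 269 × 3/16 = 50.4375
  green-stemmed cut-leaf: 269 × 3/16 = 50.4375
  green-stemmed potato-leaf: 269 × 1/16 = 16.8125
χ² = Σ (O − E)² / E
  purple-stemmed cut-leaf: (148 − 151.3125)² / 151.3125 = 0.0725
  purple-stemmed potato-leaf: (52 − 50.4375)² / 50.4375 = 0.0484
  green-stemmed cut-leaf: (50 − 50.4375)² / 50.4375 = 0.0038
  green-stemmed potato-leaf: (19 − 16.8125)² / 16.8125 = 0.2846
χ² = 0.0725 + 0.0484 + 0.0038 + 0.2846 = 0.4093 ≈ 0.409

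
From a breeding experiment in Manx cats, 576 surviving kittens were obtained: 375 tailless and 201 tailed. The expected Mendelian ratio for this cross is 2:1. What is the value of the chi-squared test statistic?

0.633

Expected counts for N = 576 under a 2:1 ratio (total parts = 3):
  tailless: 576 × 2/3 = 384
  tailed: 576 × 1/3 = 192
χ² = Σ (O − E)² / E
  tailless: (375 − 384)² / 384 = 0.2109
  tailed: (201 − 192)² / 192 = 0.4219
χ² = 0.2109 + 0.4219 = 0.6328 ≈ 0.633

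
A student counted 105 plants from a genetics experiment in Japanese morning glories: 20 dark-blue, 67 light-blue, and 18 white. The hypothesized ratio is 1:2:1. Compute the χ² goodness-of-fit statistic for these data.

8.086

Under the 1:2:1 hypothesis (Σ ratio = 4, N = 105):
  dark-blue: 105 × 1/4 = 26.25
  light-blue: 105 × 2/4 = 52.5
  white: 105 × 1/4 = 26.25
χ² = Σ (O − E)² / E
  dark-blue: (20 − 26.25)² / 26.25 = 1.4881
  light-blue: (67 − 52.5)² / 52.5 = 4.0048
  white: (18 − 26.25)² / 26.25 = 2.5929
χ² = 1.4881 + 4.0048 + 2.5929 = 8.0858 ≈ 8.086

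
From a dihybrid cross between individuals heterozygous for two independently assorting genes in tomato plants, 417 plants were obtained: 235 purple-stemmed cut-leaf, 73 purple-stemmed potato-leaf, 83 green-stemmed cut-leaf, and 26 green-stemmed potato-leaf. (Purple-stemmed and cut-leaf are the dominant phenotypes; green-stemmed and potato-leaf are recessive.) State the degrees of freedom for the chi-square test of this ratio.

3

A dihybrid F₂ with independent assortment and complete dominance at both loci gives a 9:3:3:1 phenotypic ratio.
A goodness-of-fit test with 4 phenotype classes has df = 4 − 1 = 3.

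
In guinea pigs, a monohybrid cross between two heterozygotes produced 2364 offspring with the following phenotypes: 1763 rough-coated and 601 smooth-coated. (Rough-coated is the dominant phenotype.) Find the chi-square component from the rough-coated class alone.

For a monohybrid cross between heterozygotes with complete dominance, the expected phenotypic ratio is 3:1.
Expected counts for N = 2364 under a 3:1 ratio (total parts = 4):
  rough-coated: 2364 × 3/4 = 1773
  smooth-coated: 2364 × 1/4 = 591
Contribution of rough-coated: (1763 − 1773)² / 1773 = 0.0564

0.056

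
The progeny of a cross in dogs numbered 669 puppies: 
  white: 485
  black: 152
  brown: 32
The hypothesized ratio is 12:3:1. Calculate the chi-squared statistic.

The 12:3:1 ratio has 16 parts, so with N = 669 the expected counts are:
  white: 669 × 12/16 = 501.75
  black: 669 × 3/16 = 125.4375
  brown: 669 × 1/16 = 41.8125
χ² = Σ (O − E)² / E
  white: (485 − 501.75)² / 501.75 = 0.5592
  black: (152 − 125.4375)² / 125.4375 = 5.6248
  brown: (32 − 41.8125)² / 41.8125 = 2.3028
χ² = 0.5592 + 5.6248 + 2.3028 = 8.4868 ≈ 8.487

8.487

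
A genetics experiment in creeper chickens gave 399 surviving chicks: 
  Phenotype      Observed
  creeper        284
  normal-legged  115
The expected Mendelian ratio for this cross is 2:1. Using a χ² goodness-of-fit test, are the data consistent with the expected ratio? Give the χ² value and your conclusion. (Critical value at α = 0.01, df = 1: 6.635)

3.654; consistent

Expected counts for N = 399 under a 2:1 ratio (total parts = 3):
  creeper: 399 × 2/3 = 266
  normal-legged: 399 × 1/3 = 133
χ² = Σ (O − E)² / E
  creeper: (284 − 266)² / 266 = 1.2180
  normal-legged: (115 − 133)² / 133 = 2.4361
χ² = 1.2180 + 2.4361 = 3.6541 ≈ 3.654
Degrees of freedom = 2 − 1 = 1; critical value at α = 0.01 is 6.635.
Since 3.654 < 6.635, we fail to reject the null hypothesis — the data are consistent with the 2:1 ratio.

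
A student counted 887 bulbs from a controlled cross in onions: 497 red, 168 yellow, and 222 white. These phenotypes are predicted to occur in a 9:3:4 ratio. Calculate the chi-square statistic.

0.025

Expected counts for N = 887 under a 9:3:4 ratio (total parts = 16):
  red: 887 × 9/16 = 498.9375
  yellow: 887 × 3/16 = 166.3125
  white: 887 × 4/16 = 221.75
χ² = Σ (O − E)² / E
  red: (497 − 498.9375)² / 498.9375 = 0.0075
  yellow: (168 − 166.3125)² / 166.3125 = 0.0171
  white: (222 − 221.75)² / 221.75 = 0.0003
χ² = 0.0075 + 0.0171 + 0.0003 = 0.0249 ≈ 0.025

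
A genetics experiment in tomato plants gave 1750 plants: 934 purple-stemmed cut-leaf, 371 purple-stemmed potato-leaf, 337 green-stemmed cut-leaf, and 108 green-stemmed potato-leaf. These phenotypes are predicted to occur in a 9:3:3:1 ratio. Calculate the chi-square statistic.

Expected counts for N = 1750 under a 9:3:3:1 ratio (total parts = 16):
  purple-stemmed cut-leaf: 1750 × 9/16 = 984.375
  purple-stemmed potato-leaf: 1750 × 3/16 = 328.125
  green-stemmed cut-leaf: 1750 × 3/16 = 328.125
  green-stemmed potato-leaf: 1750 × 1/16 = 109.375
χ² = Σ (O − E)² / E
  purple-stemmed cut-leaf: (934 − 984.375)² / 984.375 = 2.5779
  purple-stemmed potato-leaf: (371 − 328.125)² / 328.125 = 5.6023
  green-stemmed cut-leaf: (337 − 328.125)² / 328.125 = 0.2400
  green-stemmed potato-leaf: (108 − 109.375)² / 109.375 = 0.0173
χ² = 2.5779 + 5.6023 + 0.2400 + 0.0173 = 8.4375 ≈ 8.438

8.438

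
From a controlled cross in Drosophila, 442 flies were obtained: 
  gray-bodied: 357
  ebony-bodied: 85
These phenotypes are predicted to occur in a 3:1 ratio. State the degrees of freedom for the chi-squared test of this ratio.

1

A goodness-of-fit test with 2 phenotype classes has df = 2 − 1 = 1.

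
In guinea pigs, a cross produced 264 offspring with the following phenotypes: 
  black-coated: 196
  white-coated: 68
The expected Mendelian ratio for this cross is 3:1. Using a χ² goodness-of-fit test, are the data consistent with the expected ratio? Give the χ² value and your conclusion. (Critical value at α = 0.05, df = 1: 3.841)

0.081; consistent

Expected counts for N = 264 under a 3:1 ratio (total parts = 4):
  black-coated: 264 × 3/4 = 198
  white-coated: 264 × 1/4 = 66
χ² = Σ (O − E)² / E
  black-coated: (196 − 198)² / 198 = 0.0202
  white-coated: (68 − 66)² / 66 = 0.0606
χ² = 0.0202 + 0.0606 = 0.0808 ≈ 0.081
Degrees of freedom = 2 − 1 = 1; critical value at α = 0.05 is 3.841.
Since 0.081 < 3.841, we fail to reject the null hypothesis — the data are consistent with the 3:1 ratio.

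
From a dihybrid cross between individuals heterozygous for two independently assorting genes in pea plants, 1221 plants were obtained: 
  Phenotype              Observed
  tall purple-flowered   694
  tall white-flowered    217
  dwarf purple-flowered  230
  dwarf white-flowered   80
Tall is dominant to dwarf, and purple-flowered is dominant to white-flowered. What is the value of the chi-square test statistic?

0.881

A dihybrid F₂ with independent assortment and complete dominance at both loci gives a 9:3:3:1 phenotypic ratio.
Expected counts for N = 1221 under a 9:3:3:1 ratio (total parts = 16):
  tall purple-flowered: 1221 × 9/16 = 686.8125
  tall white-flowered: 1221 × 3/16 = 228.9375
  dwarf purple-flowered: 1221 × 3/16 = 228.9375
  dwarf white-flowered: 1221 × 1/16 = 76.3125
χ² = Σ (O − E)² / E
  tall purple-flowered: (694 − 686.8125)² / 686.8125 = 0.0752
  tall white-flowered: (217 − 228.9375)² / 228.9375 = 0.6225
  dwarf purple-flowered: (230 − 228.9375)² / 228.9375 = 0.0049
  dwarf white-flowered: (80 − 76.3125)² / 76.3125 = 0.1782
χ² = 0.0752 + 0.6225 + 0.0049 + 0.1782 = 0.8808 ≈ 0.881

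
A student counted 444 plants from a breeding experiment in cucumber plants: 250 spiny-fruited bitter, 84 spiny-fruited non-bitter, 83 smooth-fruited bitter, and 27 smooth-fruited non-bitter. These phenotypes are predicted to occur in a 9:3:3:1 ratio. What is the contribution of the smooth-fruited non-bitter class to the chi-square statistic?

Expected counts for N = 444 under a 9:3:3:1 ratio (total parts = 16):
  spiny-fruited bitter: 444 × 9/16 = 249.75
  spiny-fruited non-bitter: 444 × 3/16 = 83.25
  smooth-fruited bitter: 444 × 3/16 = 83.25
  smooth-fruited non-bitter: 444 × 1/16 = 27.75
Contribution of smooth-fruited non-bitter: (27 − 27.75)² / 27.75 = 0.0203

0.020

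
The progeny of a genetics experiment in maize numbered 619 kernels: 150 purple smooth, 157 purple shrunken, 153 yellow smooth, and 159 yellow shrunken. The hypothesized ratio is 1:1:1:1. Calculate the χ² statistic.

Under the 1:1:1:1 hypothesis (Σ ratio = 4, N = 619):
  purple smooth: 619 × 1/4 = 154.75
  purple shrunken: 619 × 1/4 = 154.75
  yellow smooth: 619 × 1/4 = 154.75
  yellow shrunken: 619 × 1/4 = 154.75
χ² = Σ (O − E)² / E
  purple smooth: (150 − 154.75)² / 154.75 = 0.1458
  purple shrunken: (157 − 154.75)² / 154.75 = 0.0327
  yellow smooth: (153 − 154.75)² / 154.75 = 0.0198
  yellow shrunken: (159 − 154.75)² / 154.75 = 0.1167
χ² = 0.1458 + 0.0327 + 0.0198 + 0.1167 = 0.315

0.315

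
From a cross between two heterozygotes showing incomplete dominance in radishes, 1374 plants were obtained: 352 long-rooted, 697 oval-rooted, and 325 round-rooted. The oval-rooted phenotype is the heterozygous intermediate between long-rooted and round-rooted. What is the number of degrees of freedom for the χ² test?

With incomplete dominance, a heterozygote × heterozygote cross gives a 1:2:1 phenotypic ratio.
A goodness-of-fit test with 3 phenotype classes has df = 3 − 1 = 2.

2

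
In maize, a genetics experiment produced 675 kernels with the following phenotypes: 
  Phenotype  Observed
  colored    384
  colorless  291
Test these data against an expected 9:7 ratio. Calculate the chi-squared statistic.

Expected counts for N = 675 under a 9:7 ratio (total parts = 16):
  colored: 675 × 9/16 = 379.6875
  colorless: 675 × 7/16 = 295.3125
χ² = Σ (O − E)² / E
  colored: (384 − 379.6875)² / 379.6875 = 0.0490
  colorless: (291 − 295.3125)² / 295.3125 = 0.0630
χ² = 0.0490 + 0.0630 = 0.112

0.112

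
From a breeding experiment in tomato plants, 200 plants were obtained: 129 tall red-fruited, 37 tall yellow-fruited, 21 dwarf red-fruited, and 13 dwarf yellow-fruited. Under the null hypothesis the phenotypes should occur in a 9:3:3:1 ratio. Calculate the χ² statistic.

The 9:3:3:1 ratio has 16 parts, so with N = 200 the expected counts are:
  tall red-fruited: 200 × 9/16 = 112.5
  tall yellow-fruited: 200 × 3/16 = 37.5
  dwarf red-fruited: 200 × 3/16 = 37.5
  dwarf yellow-fruited: 200 × 1/16 = 12.5
χ² = Σ (O − E)² / E
  tall red-fruited: (129 − 112.5)² / 112.5 = 2.4200
  tall yellow-fruited: (37 − 37.5)² / 37.5 = 0.0067
  dwarf red-fruited: (21 − 37.5)² / 37.5 = 7.2600
  dwarf yellow-fruited: (13 − 12.5)² / 12.5 = 0.0200
χ² = 2.4200 + 0.0067 + 7.2600 + 0.0200 = 9.7067 ≈ 9.707

9.707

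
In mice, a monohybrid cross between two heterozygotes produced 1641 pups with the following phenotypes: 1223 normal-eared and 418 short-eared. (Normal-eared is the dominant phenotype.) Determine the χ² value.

For a monohybrid cross between heterozygotes with complete dominance, the expected phenotypic ratio is 3:1.
Expected counts for N = 1641 under a 3:1 ratio (total parts = 4):
  normal-eared: 1641 × 3/4 = 1230.75
  short-eared: 1641 × 1/4 = 410.25
χ² = Σ (O − E)² / E
  normal-eared: (1223 − 1230.75)² / 1230.75 = 0.0488
  short-eared: (418 − 410.25)² / 410.25 = 0.1464
χ² = 0.0488 + 0.1464 = 0.1952 ≈ 0.195

0.195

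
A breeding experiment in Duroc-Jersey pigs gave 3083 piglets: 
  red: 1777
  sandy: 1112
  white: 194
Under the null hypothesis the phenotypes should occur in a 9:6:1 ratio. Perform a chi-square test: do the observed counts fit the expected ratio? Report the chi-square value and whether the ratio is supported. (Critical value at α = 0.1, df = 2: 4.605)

Under the 9:6:1 hypothesis (Σ ratio = 16, N = 3083):
  red: 3083 × 9/16 = 1734.1875
  sandy: 3083 × 6/16 = 1156.125
  white: 3083 × 1/16 = 192.6875
χ² = Σ (O − E)² / E
  red: (1777 − 1734.1875)² / 1734.1875 = 1.0569
  sandy: (1112 − 1156.125)² / 1156.125 = 1.6841
  white: (194 − 192.6875)² / 192.6875 = 0.0089
χ² = 1.0569 + 1.6841 + 0.0089 = 2.7499 ≈ 2.750
Degrees of freedom = 3 − 1 = 2; critical value at α = 0.1 is 4.605.
Since 2.750 < 4.605, we fail to reject the null hypothesis — the data are consistent with the 9:6:1 ratio.

2.750; consistent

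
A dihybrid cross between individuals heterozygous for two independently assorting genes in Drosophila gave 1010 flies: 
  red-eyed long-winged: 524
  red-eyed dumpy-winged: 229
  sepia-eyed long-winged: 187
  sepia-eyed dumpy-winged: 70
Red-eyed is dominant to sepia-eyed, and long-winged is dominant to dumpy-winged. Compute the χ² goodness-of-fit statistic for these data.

12.497

A dihybrid F₂ with independent assortment and complete dominance at both loci gives a 9:3:3:1 phenotypic ratio.
Total ratio parts = 16. Expected numbers out of 1010:
  red-eyed long-winged: 1010 × 9/16 = 568.125
  red-eyed dumpy-winged: 1010 × 3/16 = 189.375
  sepia-eyed long-winged: 1010 × 3/16 = 189.375
  sepia-eyed dumpy-winged: 1010 × 1/16 = 63.125
χ² = Σ (O − E)² / E
  red-eyed long-winged: (524 − 568.125)² / 568.125 = 3.4271
  red-eyed dumpy-winged: (229 − 189.375)² / 189.375 = 8.2912
  sepia-eyed long-winged: (187 − 189.375)² / 189.375 = 0.0298
  sepia-eyed dumpy-winged: (70 − 63.125)² / 63.125 = 0.7488
χ² = 3.4271 + 8.2912 + 0.0298 + 0.7488 = 12.4969 ≈ 12.497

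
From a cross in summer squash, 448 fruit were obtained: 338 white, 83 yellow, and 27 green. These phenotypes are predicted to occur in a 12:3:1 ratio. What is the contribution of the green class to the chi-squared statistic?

0.036

Total ratio parts = 16. Expected numbers out of 448:
  white: 448 × 12/16 = 336
  yellow: 448 × 3/16 = 84
  green: 448 × 1/16 = 28
Contribution of green: (27 − 28)² / 28 = 0.0357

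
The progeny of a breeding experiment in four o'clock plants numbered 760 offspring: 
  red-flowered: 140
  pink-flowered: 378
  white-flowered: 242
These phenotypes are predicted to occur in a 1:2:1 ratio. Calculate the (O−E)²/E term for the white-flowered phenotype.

14.232

Total ratio parts = 4. Expected numbers out of 760:
  red-flowered: 760 × 1/4 = 190
  pink-flowered: 760 × 2/4 = 380
  white-flowered: 760 × 1/4 = 190
Contribution of white-flowered: (242 − 190)² / 190 = 14.2316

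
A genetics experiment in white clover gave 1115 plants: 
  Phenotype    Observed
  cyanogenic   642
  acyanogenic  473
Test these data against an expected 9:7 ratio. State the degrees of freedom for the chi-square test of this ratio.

A goodness-of-fit test with 2 phenotype classes has df = 2 − 1 = 1.

1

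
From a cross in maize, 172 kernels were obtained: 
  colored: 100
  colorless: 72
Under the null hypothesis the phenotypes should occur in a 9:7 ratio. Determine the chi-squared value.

0.250

Expected counts for N = 172 under a 9:7 ratio (total parts = 16):
  colored: 172 × 9/16 = 96.75
  colorless: 172 × 7/16 = 75.25
χ² = Σ (O − E)² / E
  colored: (100 − 96.75)² / 96.75 = 0.1092
  colorless: (72 − 75.25)² / 75.25 = 0.1404
χ² = 0.1092 + 0.1404 = 0.2496 ≈ 0.250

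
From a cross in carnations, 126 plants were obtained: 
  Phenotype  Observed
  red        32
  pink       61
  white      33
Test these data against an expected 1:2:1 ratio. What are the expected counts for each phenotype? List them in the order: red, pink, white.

Under the 1:2:1 hypothesis (Σ ratio = 4, N = 126):
  red: 126 × 1/4 = 31.5
  pink: 126 × 2/4 = 63
  white: 126 × 1/4 = 31.5

31.5, 63, 31.5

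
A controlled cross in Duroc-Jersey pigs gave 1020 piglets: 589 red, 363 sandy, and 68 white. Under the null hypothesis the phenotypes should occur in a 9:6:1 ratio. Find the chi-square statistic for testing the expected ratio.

1.683

Expected counts for N = 1020 under a 9:6:1 ratio (total parts = 16):
  red: 1020 × 9/16 = 573.75
  sandy: 1020 × 6/16 = 382.5
  white: 1020 × 1/16 = 63.75
χ² = Σ (O − E)² / E
  red: (589 − 573.75)² / 573.75 = 0.4053
  sandy: (363 − 382.5)² / 382.5 = 0.9941
  white: (68 − 63.75)² / 63.75 = 0.2833
χ² = 0.4053 + 0.9941 + 0.2833 = 1.6827 ≈ 1.683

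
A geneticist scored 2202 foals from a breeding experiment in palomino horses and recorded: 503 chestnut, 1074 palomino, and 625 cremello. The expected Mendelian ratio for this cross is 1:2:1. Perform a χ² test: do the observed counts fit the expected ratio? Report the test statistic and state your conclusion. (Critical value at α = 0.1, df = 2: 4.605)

Under the 1:2:1 hypothesis (Σ ratio = 4, N = 2202):
  chestnut: 2202 × 1/4 = 550.5
  palomino: 2202 × 2/4 = 1101
  cremello: 2202 × 1/4 = 550.5
χ² = Σ (O − E)² / E
  chestnut: (503 − 550.5)² / 550.5 = 4.0985
  palomino: (1074 − 1101)² / 1101 = 0.6621
  cremello: (625 − 550.5)² / 550.5 = 10.0822
χ² = 4.0985 + 0.6621 + 10.0822 = 14.8428 ≈ 14.843
Degrees of freedom = 3 − 1 = 2; critical value at α = 0.1 is 4.605.
Since 14.843 > 4.605, we reject the null hypothesis — the data do not fit the 1:2:1 ratio.

14.843; not consistent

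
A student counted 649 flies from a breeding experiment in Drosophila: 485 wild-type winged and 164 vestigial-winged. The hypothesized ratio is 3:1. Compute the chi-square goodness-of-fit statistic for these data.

Total ratio parts = 4. Expected numbers out of 649:
  wild-type winged: 649 × 3/4 = 486.75
  vestigial-winged: 649 × 1/4 = 162.25
χ² = Σ (O − E)² / E
  wild-type winged: (485 − 486.75)² / 486.75 = 0.0063
  vestigial-winged: (164 − 162.25)² / 162.25 = 0.0189
χ² = 0.0063 + 0.0189 = 0.0252 ≈ 0.025

0.025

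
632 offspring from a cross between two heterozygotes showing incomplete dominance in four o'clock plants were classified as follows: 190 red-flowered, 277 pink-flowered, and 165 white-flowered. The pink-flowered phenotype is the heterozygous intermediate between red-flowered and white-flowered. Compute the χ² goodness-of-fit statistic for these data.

With incomplete dominance, a heterozygote × heterozygote cross gives a 1:2:1 phenotypic ratio.
Under the 1:2:1 hypothesis (Σ ratio = 4, N = 632):
  red-flowered: 632 × 1/4 = 158
  pink-flowered: 632 × 2/4 = 316
  white-flowered: 632 × 1/4 = 158
χ² = Σ (O − E)² / E
  red-flowered: (190 − 158)² / 158 = 6.4810
  pink-flowered: (277 − 316)² / 316 = 4.8133
  white-flowered: (165 − 158)² / 158 = 0.3101
χ² = 6.4810 + 4.8133 + 0.3101 = 11.6044 ≈ 11.604

11.604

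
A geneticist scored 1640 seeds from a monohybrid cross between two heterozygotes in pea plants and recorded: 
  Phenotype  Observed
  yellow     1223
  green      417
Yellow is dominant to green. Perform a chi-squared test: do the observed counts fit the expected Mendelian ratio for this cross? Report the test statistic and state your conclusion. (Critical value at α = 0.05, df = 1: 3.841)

For a monohybrid cross between heterozygotes with complete dominance, the expected phenotypic ratio is 3:1.
Total ratio parts = 4. Expected numbers out of 1640:
  yellow: 1640 × 3/4 = 1230
  green: 1640 × 1/4 = 410
χ² = Σ (O − E)² / E
  yellow: (1223 − 1230)² / 1230 = 0.0398
  green: (417 − 410)² / 410 = 0.1195
χ² = 0.0398 + 0.1195 = 0.1593 ≈ 0.159
Degrees of freedom = 2 − 1 = 1; critical value at α = 0.05 is 3.841.
Since 0.159 < 3.841, we fail to reject the null hypothesis — the data are consistent with the 3:1 ratio.

0.159; consistent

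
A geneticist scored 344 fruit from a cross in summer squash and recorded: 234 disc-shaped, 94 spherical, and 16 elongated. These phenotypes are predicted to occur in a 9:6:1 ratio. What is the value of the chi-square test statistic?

19.380

Under the 9:6:1 hypothesis (Σ ratio = 16, N = 344):
  disc-shaped: 344 × 9/16 = 193.5
  spherical: 344 × 6/16 = 129
  elongated: 344 × 1/16 = 21.5
χ² = Σ (O − E)² / E
  disc-shaped: (234 − 193.5)² / 193.5 = 8.4767
  spherical: (94 − 129)² / 129 = 9.4961
  elongated: (16 − 21.5)² / 21.5 = 1.4070
χ² = 8.4767 + 9.4961 + 1.4070 = 19.3798 ≈ 19.380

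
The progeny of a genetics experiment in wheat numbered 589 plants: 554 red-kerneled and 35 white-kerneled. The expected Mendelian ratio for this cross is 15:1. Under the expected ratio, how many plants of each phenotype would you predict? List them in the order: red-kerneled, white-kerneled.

Total ratio parts = 16. Expected numbers out of 589:
  red-kerneled: 589 × 15/16 = 552.1875
  white-kerneled: 589 × 1/16 = 36.8125

552.1875, 36.8125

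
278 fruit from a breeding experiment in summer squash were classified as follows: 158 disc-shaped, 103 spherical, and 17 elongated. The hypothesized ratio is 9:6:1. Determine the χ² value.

The 9:6:1 ratio has 16 parts, so with N = 278 the expected counts are:
  disc-shaped: 278 × 9/16 = 156.375
  spherical: 278 × 6/16 = 104.25
  elongated: 278 × 1/16 = 17.375
χ² = Σ (O − E)² / E
  disc-shaped: (158 − 156.375)² / 156.375 = 0.0169
  spherical: (103 − 104.25)² / 104.25 = 0.0150
  elongated: (17 − 17.375)² / 17.375 = 0.0081
χ² = 0.0169 + 0.0150 + 0.0081 = 0.040

0.040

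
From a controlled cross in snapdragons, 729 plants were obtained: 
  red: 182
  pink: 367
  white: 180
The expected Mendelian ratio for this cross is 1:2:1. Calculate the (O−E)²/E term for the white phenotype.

Under the 1:2:1 hypothesis (Σ ratio = 4, N = 729):
  red: 729 × 1/4 = 182.25
  pink: 729 × 2/4 = 364.5
  white: 729 × 1/4 = 182.25
Contribution of white: (180 − 182.25)² / 182.25 = 0.0278

0.028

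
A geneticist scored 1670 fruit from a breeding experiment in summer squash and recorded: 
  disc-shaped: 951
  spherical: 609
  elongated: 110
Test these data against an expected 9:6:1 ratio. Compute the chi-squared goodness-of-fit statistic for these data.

Total ratio parts = 16. Expected numbers out of 1670:
  disc-shaped: 1670 × 9/16 = 939.375
  spherical: 1670 × 6/16 = 626.25
  elongated: 1670 × 1/16 = 104.375
χ² = Σ (O − E)² / E
  disc-shaped: (951 − 939.375)² / 939.375 = 0.1439
  spherical: (609 − 626.25)² / 626.25 = 0.4751
  elongated: (110 − 104.375)² / 104.375 = 0.3031
χ² = 0.1439 + 0.4751 + 0.3031 = 0.9221 ≈ 0.922

0.922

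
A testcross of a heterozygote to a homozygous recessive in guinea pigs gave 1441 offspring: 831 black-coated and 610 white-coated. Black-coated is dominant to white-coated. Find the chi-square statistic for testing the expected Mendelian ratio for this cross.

A testcross of a heterozygote (Aa × aa) gives a 1:1 phenotypic ratio.
Total ratio parts = 2. Expected numbers out of 1441:
  black-coated: 1441 × 1/2 = 720.5
  white-coated: 1441 × 1/2 = 720.5
χ² = Σ (O − E)² / E
  black-coated: (831 − 720.5)² / 720.5 = 16.9469
  white-coated: (610 − 720.5)² / 720.5 = 16.9469
χ² = 16.9469 + 16.9469 = 33.8938 ≈ 33.894

33.894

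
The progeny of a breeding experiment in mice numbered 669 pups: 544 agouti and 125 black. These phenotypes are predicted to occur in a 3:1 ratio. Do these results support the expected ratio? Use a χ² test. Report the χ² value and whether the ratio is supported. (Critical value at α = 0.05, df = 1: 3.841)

Expected counts for N = 669 under a 3:1 ratio (total parts = 4):
  agouti: 669 × 3/4 = 501.75
  black: 669 × 1/4 = 167.25
χ² = Σ (O − E)² / E
  agouti: (544 − 501.75)² / 501.75 = 3.5577
  black: (125 − 167.25)² / 167.25 = 10.6730
χ² = 3.5577 + 10.6730 = 14.2307 ≈ 14.231
Degrees of freedom = 2 − 1 = 1; critical value at α = 0.05 is 3.841.
Since 14.231 > 3.841, we reject the null hypothesis — the data do not fit the 3:1 ratio.

14.231; not consistent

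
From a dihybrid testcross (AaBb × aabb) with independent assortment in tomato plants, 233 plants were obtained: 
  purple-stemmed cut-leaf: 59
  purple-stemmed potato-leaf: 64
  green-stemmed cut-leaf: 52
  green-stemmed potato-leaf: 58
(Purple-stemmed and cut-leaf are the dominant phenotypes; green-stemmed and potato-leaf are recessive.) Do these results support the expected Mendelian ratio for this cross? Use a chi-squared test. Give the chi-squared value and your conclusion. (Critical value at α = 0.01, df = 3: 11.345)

A dihybrid testcross with independent assortment gives a 1:1:1:1 ratio.
Expected counts for N = 233 under a 1:1:1:1 ratio (total parts = 4):
  purple-stemmed cut-leaf: 233 × 1/4 = 58.25
  purple-stemmed potato-leaf: 233 × 1/4 = 58.25
  green-stemmed cut-leaf: 233 × 1/4 = 58.25
  green-stemmed potato-leaf: 233 × 1/4 = 58.25
χ² = Σ (O − E)² / E
  purple-stemmed cut-leaf: (59 − 58.25)² / 58.25 = 0.0097
  purple-stemmed potato-leaf: (64 − 58.25)² / 58.25 = 0.5676
  green-stemmed cut-leaf: (52 − 58.25)² / 58.25 = 0.6706
  green-stemmed potato-leaf: (58 − 58.25)² / 58.25 = 0.0011
χ² = 0.0097 + 0.5676 + 0.6706 + 0.0011 = 1.249
Degrees of freedom = 4 − 1 = 3; critical value at α = 0.01 is 11.345.
Since 1.249 < 11.345, we fail to reject the null hypothesis — the data are consistent with the 1:1:1:1 ratio.

1.249; consistent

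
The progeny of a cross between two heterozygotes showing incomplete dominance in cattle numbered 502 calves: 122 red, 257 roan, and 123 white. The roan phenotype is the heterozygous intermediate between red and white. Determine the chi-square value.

0.291

With incomplete dominance, a heterozygote × heterozygote cross gives a 1:2:1 phenotypic ratio.
The 1:2:1 ratio has 4 parts, so with N = 502 the expected counts are:
  red: 502 × 1/4 = 125.5
  roan: 502 × 2/4 = 251
  white: 502 × 1/4 = 125.5
χ² = Σ (O − E)² / E
  red: (122 − 125.5)² / 125.5 = 0.0976
  roan: (257 − 251)² / 251 = 0.1434
  white: (123 − 125.5)² / 125.5 = 0.0498
χ² = 0.0976 + 0.1434 + 0.0498 = 0.2908 ≈ 0.291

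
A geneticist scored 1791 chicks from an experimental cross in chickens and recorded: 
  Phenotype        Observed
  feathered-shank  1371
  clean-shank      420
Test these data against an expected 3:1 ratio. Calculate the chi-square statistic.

2.293

Expected counts for N = 1791 under a 3:1 ratio (total parts = 4):
  feathered-shank: 1791 × 3/4 = 1343.25
  clean-shank: 1791 × 1/4 = 447.75
χ² = Σ (O − E)² / E
  feathered-shank: (1371 − 1343.25)² / 1343.25 = 0.5733
  clean-shank: (420 − 447.75)² / 447.75 = 1.7198
χ² = 0.5733 + 1.7198 = 2.2931 ≈ 2.293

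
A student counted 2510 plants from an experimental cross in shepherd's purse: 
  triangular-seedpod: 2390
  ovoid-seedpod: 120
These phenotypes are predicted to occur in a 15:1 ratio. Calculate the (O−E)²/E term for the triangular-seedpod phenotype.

0.578

Total ratio parts = 16. Expected numbers out of 2510:
  triangular-seedpod: 2510 × 15/16 = 2353.125
  ovoid-seedpod: 2510 × 1/16 = 156.875
Contribution of triangular-seedpod: (2390 − 2353.125)² / 2353.125 = 0.5779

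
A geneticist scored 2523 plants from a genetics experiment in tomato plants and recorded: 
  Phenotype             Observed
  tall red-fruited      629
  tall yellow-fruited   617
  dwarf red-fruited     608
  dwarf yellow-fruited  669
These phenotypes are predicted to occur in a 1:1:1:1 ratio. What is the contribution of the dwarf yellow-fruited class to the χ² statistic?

2.320

Total ratio parts = 4. Expected numbers out of 2523:
  tall red-fruited: 2523 × 1/4 = 630.75
  tall yellow-fruited: 2523 × 1/4 = 630.75
  dwarf red-fruited: 2523 × 1/4 = 630.75
  dwarf yellow-fruited: 2523 × 1/4 = 630.75
Contribution of dwarf yellow-fruited: (669 − 630.75)² / 630.75 = 2.3196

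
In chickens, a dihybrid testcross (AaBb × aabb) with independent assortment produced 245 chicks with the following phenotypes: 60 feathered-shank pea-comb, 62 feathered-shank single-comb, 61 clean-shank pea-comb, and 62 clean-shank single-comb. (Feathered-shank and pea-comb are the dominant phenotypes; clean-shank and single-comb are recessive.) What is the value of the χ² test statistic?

A dihybrid testcross with independent assortment gives a 1:1:1:1 ratio.
Total ratio parts = 4. Expected numbers out of 245:
  feathered-shank pea-comb: 245 × 1/4 = 61.25
  feathered-shank single-comb: 245 × 1/4 = 61.25
  clean-shank pea-comb: 245 × 1/4 = 61.25
  clean-shank single-comb: 245 × 1/4 = 61.25
χ² = Σ (O − E)² / E
  feathered-shank pea-comb: (60 − 61.25)² / 61.25 = 0.0255
  feathered-shank single-comb: (62 − 61.25)² / 61.25 = 0.0092
  clean-shank pea-comb: (61 − 61.25)² / 61.25 = 0.0010
  clean-shank single-comb: (62 − 61.25)² / 61.25 = 0.0092
χ² = 0.0255 + 0.0092 + 0.0010 + 0.0092 = 0.0449 ≈ 0.045

0.045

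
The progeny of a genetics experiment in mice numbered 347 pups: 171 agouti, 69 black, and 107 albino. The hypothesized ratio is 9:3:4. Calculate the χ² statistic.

7.963

Expected counts for N = 347 under a 9:3:4 ratio (total parts = 16):
  agouti: 347 × 9/16 = 195.1875
  black: 347 × 3/16 = 65.0625
  albino: 347 × 4/16 = 86.75
χ² = Σ (O − E)² / E
  agouti: (171 − 195.1875)² / 195.1875 = 2.9973
  black: (69 − 65.0625)² / 65.0625 = 0.2383
  albino: (107 − 86.75)² / 86.75 = 4.7269
χ² = 2.9973 + 0.2383 + 4.7269 = 7.9625 ≈ 7.963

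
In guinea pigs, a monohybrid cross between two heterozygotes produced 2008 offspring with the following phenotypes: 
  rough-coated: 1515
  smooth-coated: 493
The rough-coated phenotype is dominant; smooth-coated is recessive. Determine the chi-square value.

0.215

For a monohybrid cross between heterozygotes with complete dominance, the expected phenotypic ratio is 3:1.
Expected counts for N = 2008 under a 3:1 ratio (total parts = 4):
  rough-coated: 2008 × 3/4 = 1506
  smooth-coated: 2008 × 1/4 = 502
χ² = Σ (O − E)² / E
  rough-coated: (1515 − 1506)² / 1506 = 0.0538
  smooth-coated: (493 − 502)² / 502 = 0.1614
χ² = 0.0538 + 0.1614 = 0.2152 ≈ 0.215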